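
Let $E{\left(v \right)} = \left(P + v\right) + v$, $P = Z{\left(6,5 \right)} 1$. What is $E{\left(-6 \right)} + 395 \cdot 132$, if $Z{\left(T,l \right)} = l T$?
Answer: $52158$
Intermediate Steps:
$Z{\left(T,l \right)} = T l$
$P = 30$ ($P = 6 \cdot 5 \cdot 1 = 30 \cdot 1 = 30$)
$E{\left(v \right)} = 30 + 2 v$ ($E{\left(v \right)} = \left(30 + v\right) + v = 30 + 2 v$)
$E{\left(-6 \right)} + 395 \cdot 132 = \left(30 + 2 \left(-6\right)\right) + 395 \cdot 132 = \left(30 - 12\right) + 52140 = 18 + 52140 = 52158$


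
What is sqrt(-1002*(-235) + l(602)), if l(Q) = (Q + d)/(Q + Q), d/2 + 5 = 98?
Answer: sqrt(21333876767)/301 ≈ 485.25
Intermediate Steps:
d = 186 (d = -10 + 2*98 = -10 + 196 = 186)
l(Q) = (186 + Q)/(2*Q) (l(Q) = (Q + 186)/(Q + Q) = (186 + Q)/((2*Q)) = (186 + Q)*(1/(2*Q)) = (186 + Q)/(2*Q))
sqrt(-1002*(-235) + l(602)) = sqrt(-1002*(-235) + (1/2)*(186 + 602)/602) = sqrt(235470 + (1/2)*(1/602)*788) = sqrt(235470 + 197/301) = sqrt(70876667/301) = sqrt(21333876767)/301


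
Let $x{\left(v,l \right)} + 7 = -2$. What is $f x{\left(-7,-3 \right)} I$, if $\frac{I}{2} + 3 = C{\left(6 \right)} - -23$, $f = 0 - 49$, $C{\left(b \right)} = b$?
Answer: $22932$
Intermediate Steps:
$x{\left(v,l \right)} = -9$ ($x{\left(v,l \right)} = -7 - 2 = -9$)
$f = -49$ ($f = 0 - 49 = -49$)
$I = 52$ ($I = -6 + 2 \left(6 - -23\right) = -6 + 2 \left(6 + 23\right) = -6 + 2 \cdot 29 = -6 + 58 = 52$)
$f x{\left(-7,-3 \right)} I = \left(-49\right) \left(-9\right) 52 = 441 \cdot 52 = 22932$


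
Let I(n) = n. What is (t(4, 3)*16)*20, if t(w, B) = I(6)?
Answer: 1920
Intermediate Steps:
t(w, B) = 6
(t(4, 3)*16)*20 = (6*16)*20 = 96*20 = 1920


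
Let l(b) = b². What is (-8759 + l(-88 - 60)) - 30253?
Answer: -17108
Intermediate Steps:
(-8759 + l(-88 - 60)) - 30253 = (-8759 + (-88 - 60)²) - 30253 = (-8759 + (-148)²) - 30253 = (-8759 + 21904) - 30253 = 13145 - 30253 = -17108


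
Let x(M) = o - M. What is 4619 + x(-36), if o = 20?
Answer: 4675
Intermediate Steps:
x(M) = 20 - M
4619 + x(-36) = 4619 + (20 - 1*(-36)) = 4619 + (20 + 36) = 4619 + 56 = 4675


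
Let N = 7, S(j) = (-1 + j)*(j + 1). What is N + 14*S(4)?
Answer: 217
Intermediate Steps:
S(j) = (1 + j)*(-1 + j) (S(j) = (-1 + j)*(1 + j) = (1 + j)*(-1 + j))
N + 14*S(4) = 7 + 14*(-1 + 4²) = 7 + 14*(-1 + 16) = 7 + 14*15 = 7 + 210 = 217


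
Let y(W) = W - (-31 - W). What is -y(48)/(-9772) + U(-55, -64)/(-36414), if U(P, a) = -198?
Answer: 7437/403444 ≈ 0.018434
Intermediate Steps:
y(W) = 31 + 2*W (y(W) = W + (31 + W) = 31 + 2*W)
-y(48)/(-9772) + U(-55, -64)/(-36414) = -(31 + 2*48)/(-9772) - 198/(-36414) = -(31 + 96)*(-1/9772) - 198*(-1/36414) = -1*127*(-1/9772) + 11/2023 = -127*(-1/9772) + 11/2023 = 127/9772 + 11/2023 = 7437/403444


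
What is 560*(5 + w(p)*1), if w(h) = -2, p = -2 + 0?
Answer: 1680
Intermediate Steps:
p = -2
560*(5 + w(p)*1) = 560*(5 - 2*1) = 560*(5 - 2) = 560*3 = 1680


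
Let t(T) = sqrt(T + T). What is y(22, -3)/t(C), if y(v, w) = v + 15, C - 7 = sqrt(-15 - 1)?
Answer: 37*sqrt(2)/(2*sqrt(7 + 4*I)) ≈ 8.9055 - 2.365*I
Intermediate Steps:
C = 7 + 4*I (C = 7 + sqrt(-15 - 1) = 7 + sqrt(-16) = 7 + 4*I ≈ 7.0 + 4.0*I)
t(T) = sqrt(2)*sqrt(T) (t(T) = sqrt(2*T) = sqrt(2)*sqrt(T))
y(v, w) = 15 + v
y(22, -3)/t(C) = (15 + 22)/((sqrt(2)*sqrt(7 + 4*I))) = 37*(sqrt(2)/(2*sqrt(7 + 4*I))) = 37*sqrt(2)/(2*sqrt(7 + 4*I))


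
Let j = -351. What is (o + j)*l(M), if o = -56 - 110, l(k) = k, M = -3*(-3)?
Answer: -4653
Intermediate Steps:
M = 9
o = -166
(o + j)*l(M) = (-166 - 351)*9 = -517*9 = -4653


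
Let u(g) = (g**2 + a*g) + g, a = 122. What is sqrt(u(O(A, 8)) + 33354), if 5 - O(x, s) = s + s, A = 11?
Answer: sqrt(32122) ≈ 179.23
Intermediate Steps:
O(x, s) = 5 - 2*s (O(x, s) = 5 - (s + s) = 5 - 2*s)
u(g) = g**2 + 123*g (u(g) = (g**2 + 122*g) + g = g**2 + 123*g)
sqrt(u(O(A, 8)) + 33354) = sqrt((5 - 2*8)*(123 + (5 - 2*8)) + 33354) = sqrt((5 - 16)*(123 + (5 - 16)) + 33354) = sqrt(-11*(123 - 11) + 33354) = sqrt(-11*112 + 33354) = sqrt(-1232 + 33354) = sqrt(32122)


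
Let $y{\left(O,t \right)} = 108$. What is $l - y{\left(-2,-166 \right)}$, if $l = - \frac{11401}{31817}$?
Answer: $- \frac{3447637}{31817} \approx -108.36$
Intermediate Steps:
$l = - \frac{11401}{31817}$ ($l = \left(-11401\right) \frac{1}{31817} = - \frac{11401}{31817} \approx -0.35833$)
$l - y{\left(-2,-166 \right)} = - \frac{11401}{31817} - 108 = - \frac{3447637}{31817}$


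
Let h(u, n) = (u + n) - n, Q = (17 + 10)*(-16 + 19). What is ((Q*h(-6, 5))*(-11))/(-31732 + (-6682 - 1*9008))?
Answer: -2673/23711 ≈ -0.11273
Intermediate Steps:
Q = 81 (Q = 27*3 = 81)
h(u, n) = u (h(u, n) = (n + u) - n = u)
((Q*h(-6, 5))*(-11))/(-31732 + (-6682 - 1*9008)) = ((81*(-6))*(-11))/(-31732 + (-6682 - 1*9008)) = (-486*(-11))/(-31732 + (-6682 - 9008)) = 5346/(-31732 - 15690) = 5346/(-47422) = 5346*(-1/47422) = -2673/23711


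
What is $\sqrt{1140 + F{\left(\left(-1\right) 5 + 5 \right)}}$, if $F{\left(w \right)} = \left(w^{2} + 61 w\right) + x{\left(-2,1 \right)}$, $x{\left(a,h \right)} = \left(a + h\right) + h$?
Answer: $2 \sqrt{285} \approx 33.764$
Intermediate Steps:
$x{\left(a,h \right)} = a + 2 h$
$F{\left(w \right)} = w^{2} + 61 w$ ($F{\left(w \right)} = \left(w^{2} + 61 w\right) + \left(-2 + 2 \cdot 1\right) = \left(w^{2} + 61 w\right) + \left(-2 + 2\right) = \left(w^{2} + 61 w\right) + 0 = w^{2} + 61 w$)
$\sqrt{1140 + F{\left(\left(-1\right) 5 + 5 \right)}} = \sqrt{1140 + \left(\left(-1\right) 5 + 5\right) \left(61 + \left(\left(-1\right) 5 + 5\right)\right)} = \sqrt{1140 + \left(-5 + 5\right) \left(61 + \left(-5 + 5\right)\right)} = \sqrt{1140 + 0 \left(61 + 0\right)} = \sqrt{1140 + 0 \cdot 61} = \sqrt{1140 + 0} = \sqrt{1140} = 2 \sqrt{285}$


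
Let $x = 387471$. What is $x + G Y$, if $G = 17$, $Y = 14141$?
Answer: $627868$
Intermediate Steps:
$x + G Y = 387471 + 17 \cdot 14141 = 387471 + 240397 = 627868$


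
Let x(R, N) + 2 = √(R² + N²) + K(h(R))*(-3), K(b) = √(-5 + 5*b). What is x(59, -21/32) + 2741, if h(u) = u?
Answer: 2739 - 3*√290 + √3564985/32 ≈ 2746.9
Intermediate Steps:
x(R, N) = -2 + √(N² + R²) - 3*√(-5 + 5*R) (x(R, N) = -2 + (√(R² + N²) + √(-5 + 5*R)*(-3)) = -2 + (√(N² + R²) - 3*√(-5 + 5*R)) = -2 + √(N² + R²) - 3*√(-5 + 5*R))
x(59, -21/32) + 2741 = (-2 + √((-21/32)² + 59²) - 3*√(-5 + 5*59)) + 2741 = (-2 + √((-21*1/32)² + 3481) - 3*√(-5 + 295)) + 2741 = (-2 + √((-21/32)² + 3481) - 3*√290) + 2741 = (-2 + √(441/1024 + 3481) - 3*√290) + 2741 = (-2 + √(3564985/1024) - 3*√290) + 2741 = (-2 + √3564985/32 - 3*√290) + 2741 = (-2 - 3*√290 + √3564985/32) + 2741 = 2739 - 3*√290 + √3564985/32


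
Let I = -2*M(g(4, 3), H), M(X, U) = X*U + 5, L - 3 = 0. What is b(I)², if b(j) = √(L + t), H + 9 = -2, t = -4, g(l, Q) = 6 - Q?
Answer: -1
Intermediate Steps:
L = 3 (L = 3 + 0 = 3)
H = -11 (H = -9 - 2 = -11)
M(X, U) = 5 + U*X (M(X, U) = U*X + 5 = 5 + U*X)
I = 56 (I = -2*(5 - 11*(6 - 1*3)) = -2*(5 - 11*(6 - 3)) = -2*(5 - 11*3) = -2*(5 - 33) = -2*(-28) = 56)
b(j) = I (b(j) = √(3 - 4) = √(-1) = I)
b(I)² = I² = -1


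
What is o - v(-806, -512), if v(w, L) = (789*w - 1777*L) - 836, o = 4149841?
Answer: 3876787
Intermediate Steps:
v(w, L) = -836 - 1777*L + 789*w (v(w, L) = (-1777*L + 789*w) - 836 = -836 - 1777*L + 789*w)
o - v(-806, -512) = 4149841 - (-836 - 1777*(-512) + 789*(-806)) = 4149841 - (-836 + 909824 - 635934) = 4149841 - 1*273054 = 4149841 - 273054 = 3876787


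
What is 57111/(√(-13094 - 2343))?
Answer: -57111*I*√15437/15437 ≈ -459.66*I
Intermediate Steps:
57111/(√(-13094 - 2343)) = 57111/(√(-15437)) = 57111/((I*√15437)) = 57111*(-I*√15437/15437) = -57111*I*√15437/15437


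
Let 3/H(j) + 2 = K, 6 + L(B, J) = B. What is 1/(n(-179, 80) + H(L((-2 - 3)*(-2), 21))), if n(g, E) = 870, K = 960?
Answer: 958/833463 ≈ 0.0011494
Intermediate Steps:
L(B, J) = -6 + B
H(j) = 3/958 (H(j) = 3/(-2 + 960) = 3/958)
1/(n(-179, 80) + H(L((-2 - 3)*(-2), 21))) = 1/(870 + 3/958) = 1/(833463/958) = 958/833463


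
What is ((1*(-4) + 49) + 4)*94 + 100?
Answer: 4706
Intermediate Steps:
((1*(-4) + 49) + 4)*94 + 100 = ((-4 + 49) + 4)*94 + 100 = (45 + 4)*94 + 100 = 49*94 + 100 = 4606 + 100 = 4706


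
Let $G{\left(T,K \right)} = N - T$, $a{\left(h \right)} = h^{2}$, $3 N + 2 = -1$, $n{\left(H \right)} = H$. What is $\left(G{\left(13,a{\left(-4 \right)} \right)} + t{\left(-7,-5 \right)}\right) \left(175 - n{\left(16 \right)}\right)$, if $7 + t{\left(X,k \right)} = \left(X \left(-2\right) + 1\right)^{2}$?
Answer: $32436$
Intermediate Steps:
$N = -1$ ($N = - \frac{2}{3} + \frac{1}{3} \left(-1\right) = - \frac{2}{3} - \frac{1}{3} = -1$)
$G{\left(T,K \right)} = -1 - T$
$t{\left(X,k \right)} = -7 + \left(1 - 2 X\right)^{2}$ ($t{\left(X,k \right)} = -7 + \left(X \left(-2\right) + 1\right)^{2} = -7 + \left(- 2 X + 1\right)^{2} = -7 + \left(1 - 2 X\right)^{2}$)
$\left(G{\left(13,a{\left(-4 \right)} \right)} + t{\left(-7,-5 \right)}\right) \left(175 - n{\left(16 \right)}\right) = \left(\left(-1 - 13\right) - \left(7 - \left(-1 + 2 \left(-7\right)\right)^{2}\right)\right) \left(175 - 16\right) = \left(\left(-1 - 13\right) - \left(7 - \left(-1 - 14\right)^{2}\right)\right) \left(175 - 16\right) = \left(-14 - \left(7 - \left(-15\right)^{2}\right)\right) 159 = \left(-14 + \left(-7 + 225\right)\right) 159 = \left(-14 + 218\right) 159 = 204 \cdot 159 = 32436$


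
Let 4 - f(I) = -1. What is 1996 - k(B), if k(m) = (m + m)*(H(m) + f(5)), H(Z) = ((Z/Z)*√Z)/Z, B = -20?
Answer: 2196 - 4*I*√5 ≈ 2196.0 - 8.9443*I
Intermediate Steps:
f(I) = 5 (f(I) = 4 - 1*(-1) = 4 + 1 = 5)
H(Z) = Z^(-½) (H(Z) = (1*√Z)/Z = √Z/Z = Z^(-½))
k(m) = 2*m*(5 + m^(-½)) (k(m) = (m + m)*(m^(-½) + 5) = (2*m)*(5 + m^(-½)) = 2*m*(5 + m^(-½)))
1996 - k(B) = 1996 - (2*√(-20) + 10*(-20)) = 1996 - (2*(2*I*√5) - 200) = 1996 - (4*I*√5 - 200) = 1996 - (-200 + 4*I*√5) = 1996 + (200 - 4*I*√5) = 2196 - 4*I*√5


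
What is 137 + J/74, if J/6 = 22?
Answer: 5135/37 ≈ 138.78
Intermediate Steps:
J = 132 (J = 6*22 = 132)
137 + J/74 = 137 + 132/74 = 137 + (1/74)*132 = 137 + 66/37 = 5135/37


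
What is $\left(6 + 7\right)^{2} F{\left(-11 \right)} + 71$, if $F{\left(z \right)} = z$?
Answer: $-1788$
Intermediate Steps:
$\left(6 + 7\right)^{2} F{\left(-11 \right)} + 71 = \left(6 + 7\right)^{2} \left(-11\right) + 71 = 13^{2} \left(-11\right) + 71 = 169 \left(-11\right) + 71 = -1859 + 71 = -1788$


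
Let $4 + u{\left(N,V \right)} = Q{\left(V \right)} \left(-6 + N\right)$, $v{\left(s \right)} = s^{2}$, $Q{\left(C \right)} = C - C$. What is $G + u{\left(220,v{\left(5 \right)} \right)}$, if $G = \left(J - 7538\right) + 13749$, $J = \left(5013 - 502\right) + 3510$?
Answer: $14228$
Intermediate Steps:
$Q{\left(C \right)} = 0$
$J = 8021$ ($J = 4511 + 3510 = 8021$)
$u{\left(N,V \right)} = -4$ ($u{\left(N,V \right)} = -4 + 0 \left(-6 + N\right) = -4 + 0 = -4$)
$G = 14232$ ($G = \left(8021 - 7538\right) + 13749 = 483 + 13749 = 14232$)
$G + u{\left(220,v{\left(5 \right)} \right)} = 14232 - 4 = 14228$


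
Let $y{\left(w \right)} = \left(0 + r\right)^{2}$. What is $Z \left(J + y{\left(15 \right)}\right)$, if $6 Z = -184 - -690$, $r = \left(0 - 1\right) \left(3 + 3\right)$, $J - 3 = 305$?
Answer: $\frac{87032}{3} \approx 29011.0$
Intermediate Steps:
$J = 308$ ($J = 3 + 305 = 308$)
$r = -6$ ($r = \left(-1\right) 6 = -6$)
$Z = \frac{253}{3}$ ($Z = \frac{-184 - -690}{6} = \frac{-184 + 690}{6} = \frac{1}{6} \cdot 506 = \frac{253}{3} \approx 84.333$)
$y{\left(w \right)} = 36$ ($y{\left(w \right)} = \left(0 - 6\right)^{2} = \left(-6\right)^{2} = 36$)
$Z \left(J + y{\left(15 \right)}\right) = \frac{253 \left(308 + 36\right)}{3} = \frac{253}{3} \cdot 344 = \frac{87032}{3}$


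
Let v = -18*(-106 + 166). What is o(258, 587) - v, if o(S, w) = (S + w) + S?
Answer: 2183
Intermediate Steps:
v = -1080 (v = -18*60 = -1080)
o(S, w) = w + 2*S
o(258, 587) - v = (587 + 2*258) - 1*(-1080) = (587 + 516) + 1080 = 1103 + 1080 = 2183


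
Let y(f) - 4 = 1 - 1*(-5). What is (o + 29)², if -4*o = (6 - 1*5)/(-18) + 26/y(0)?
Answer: 104264521/129600 ≈ 804.51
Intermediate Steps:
y(f) = 10 (y(f) = 4 + (1 - 1*(-5)) = 4 + (1 + 5) = 4 + 6 = 10)
o = -229/360 (o = -((6 - 1*5)/(-18) + 26/10)/4 = -((6 - 5)*(-1/18) + 26*(⅒))/4 = -(1*(-1/18) + 13/5)/4 = -(-1/18 + 13/5)/4 = -¼*229/90 = -229/360 ≈ -0.63611)
(o + 29)² = (-229/360 + 29)² = (10211/360)² = 104264521/129600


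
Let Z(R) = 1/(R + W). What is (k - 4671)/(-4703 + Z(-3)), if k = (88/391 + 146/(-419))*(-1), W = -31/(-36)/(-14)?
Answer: 1180742244435/1188945225157 ≈ 0.99310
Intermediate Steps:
W = -31/504 (W = -31*(-1/36)*(-1/14) = (31/36)*(-1/14) = -31/504 ≈ -0.061508)
k = 20214/163829 (k = (88*(1/391) + 146*(-1/419))*(-1) = (88/391 - 146/419)*(-1) = -20214/163829*(-1) = 20214/163829 ≈ 0.12338)
Z(R) = 1/(-31/504 + R) (Z(R) = 1/(R - 31/504) = 1/(-31/504 + R))
(k - 4671)/(-4703 + Z(-3)) = (20214/163829 - 4671)/(-4703 + 504/(-31 + 504*(-3))) = -765225045/(163829*(-4703 + 504/(-31 - 1512))) = -765225045/(163829*(-4703 + 504/(-1543))) = -765225045/(163829*(-4703 + 504*(-1/1543))) = -765225045/(163829*(-4703 - 504/1543)) = -765225045/(163829*(-7257233/1543)) = -765225045/163829*(-1543/7257233) = 1180742244435/1188945225157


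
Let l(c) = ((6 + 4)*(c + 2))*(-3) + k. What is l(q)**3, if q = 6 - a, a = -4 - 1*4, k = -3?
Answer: -112678587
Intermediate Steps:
a = -8 (a = -4 - 4 = -8)
q = 14 (q = 6 - 1*(-8) = 6 + 8 = 14)
l(c) = -63 - 30*c (l(c) = ((6 + 4)*(c + 2))*(-3) - 3 = (10*(2 + c))*(-3) - 3 = (20 + 10*c)*(-3) - 3 = (-60 - 30*c) - 3 = -63 - 30*c)
l(q)**3 = (-63 - 30*14)**3 = (-63 - 420)**3 = (-483)**3 = -112678587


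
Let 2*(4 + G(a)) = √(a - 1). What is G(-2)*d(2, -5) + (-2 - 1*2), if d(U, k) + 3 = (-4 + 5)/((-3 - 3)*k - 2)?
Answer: 55/7 - 83*I*√3/56 ≈ 7.8571 - 2.5671*I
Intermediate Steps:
G(a) = -4 + √(-1 + a)/2 (G(a) = -4 + √(a - 1)/2 = -4 + √(-1 + a)/2)
d(U, k) = -3 + 1/(-2 - 6*k) (d(U, k) = -3 + (-4 + 5)/((-3 - 3)*k - 2) = -3 + 1/(-6*k - 2) = -3 + 1/(-2 - 6*k))
G(-2)*d(2, -5) + (-2 - 1*2) = (-4 + √(-1 - 2)/2)*((-7 - 18*(-5))/(2*(1 + 3*(-5)))) + (-2 - 1*2) = (-4 + √(-3)/2)*((-7 + 90)/(2*(1 - 15))) + (-2 - 2) = (-4 + (I*√3)/2)*((½)*83/(-14)) - 4 = (-4 + I*√3/2)*((½)*(-1/14)*83) - 4 = (-4 + I*√3/2)*(-83/28) - 4 = (83/7 - 83*I*√3/56) - 4 = 55/7 - 83*I*√3/56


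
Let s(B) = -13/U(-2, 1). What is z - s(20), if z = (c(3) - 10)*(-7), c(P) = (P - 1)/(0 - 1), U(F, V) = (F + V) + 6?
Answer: 433/5 ≈ 86.600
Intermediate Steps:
U(F, V) = 6 + F + V
c(P) = 1 - P (c(P) = (-1 + P)/(-1) = (-1 + P)*(-1) = 1 - P)
s(B) = -13/5 (s(B) = -13/(6 - 2 + 1) = -13/5)
z = 84 (z = ((1 - 1*3) - 10)*(-7) = ((1 - 3) - 10)*(-7) = (-2 - 10)*(-7) = -12*(-7) = 84)
z - s(20) = 84 - 1*(-13/5) = 84 + 13/5 = 433/5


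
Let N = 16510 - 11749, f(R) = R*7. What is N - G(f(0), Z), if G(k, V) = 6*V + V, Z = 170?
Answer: 3571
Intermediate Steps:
f(R) = 7*R
G(k, V) = 7*V
N = 4761
N - G(f(0), Z) = 4761 - 7*170 = 4761 - 1*1190 = 4761 - 1190 = 3571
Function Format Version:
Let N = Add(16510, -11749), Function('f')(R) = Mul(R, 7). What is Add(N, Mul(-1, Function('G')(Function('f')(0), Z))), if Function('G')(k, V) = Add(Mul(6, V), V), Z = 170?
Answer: 3571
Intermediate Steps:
Function('f')(R) = Mul(7, R)
Function('G')(k, V) = Mul(7, V)
N = 4761
Add(N, Mul(-1, Function('G')(Function('f')(0), Z))) = Add(4761, Mul(-1, Mul(7, 170))) = Add(4761, Mul(-1, 1190)) = Add(4761, -1190) = 3571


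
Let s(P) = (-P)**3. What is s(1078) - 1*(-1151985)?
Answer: -1251574567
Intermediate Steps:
s(P) = -P**3
s(1078) - 1*(-1151985) = -1*1078**3 - 1*(-1151985) = -1*1252726552 + 1151985 = -1252726552 + 1151985 = -1251574567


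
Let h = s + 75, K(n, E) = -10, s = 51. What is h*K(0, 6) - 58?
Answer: -1318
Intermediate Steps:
h = 126 (h = 51 + 75 = 126)
h*K(0, 6) - 58 = 126*(-10) - 58 = -1260 - 58 = -1318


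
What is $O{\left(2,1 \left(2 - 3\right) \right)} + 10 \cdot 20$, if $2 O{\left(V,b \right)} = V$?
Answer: $201$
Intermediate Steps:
$O{\left(V,b \right)} = \frac{V}{2}$
$O{\left(2,1 \left(2 - 3\right) \right)} + 10 \cdot 20 = \frac{1}{2} \cdot 2 + 10 \cdot 20 = 1 + 200 = 201$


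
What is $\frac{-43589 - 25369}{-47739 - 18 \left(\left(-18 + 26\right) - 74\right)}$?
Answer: $\frac{22986}{15517} \approx 1.4813$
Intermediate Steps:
$\frac{-43589 - 25369}{-47739 - 18 \left(\left(-18 + 26\right) - 74\right)} = - \frac{68958}{-47739 - 18 \left(8 - 74\right)} = - \frac{68958}{-47739 - -1188} = - \frac{68958}{-47739 + 1188} = - \frac{68958}{-46551} = \left(-68958\right) \left(- \frac{1}{46551}\right) = \frac{22986}{15517}$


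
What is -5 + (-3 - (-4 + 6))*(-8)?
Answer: 35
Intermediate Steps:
-5 + (-3 - (-4 + 6))*(-8) = -5 + (-3 - 1*2)*(-8) = -5 + (-3 - 2)*(-8) = -5 - 5*(-8) = -5 + 40 = 35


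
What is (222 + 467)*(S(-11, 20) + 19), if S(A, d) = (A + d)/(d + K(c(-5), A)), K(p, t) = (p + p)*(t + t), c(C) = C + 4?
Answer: 844025/64 ≈ 13188.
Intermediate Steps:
c(C) = 4 + C
K(p, t) = 4*p*t (K(p, t) = (2*p)*(2*t) = 4*p*t)
S(A, d) = (A + d)/(d - 4*A) (S(A, d) = (A + d)/(d + 4*(4 - 5)*A) = (A + d)/(d + 4*(-1)*A) = (A + d)/(d - 4*A))
(222 + 467)*(S(-11, 20) + 19) = (222 + 467)*((-11 + 20)/(20 - 4*(-11)) + 19) = 689*(9/(20 + 44) + 19) = 689*(9/64 + 19) = 689*(1225/64) = 844025/64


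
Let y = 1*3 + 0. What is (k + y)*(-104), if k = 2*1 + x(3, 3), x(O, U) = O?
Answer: -832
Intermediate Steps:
k = 5 (k = 2*1 + 3 = 2 + 3 = 5)
y = 3 (y = 3 + 0 = 3)
(k + y)*(-104) = (5 + 3)*(-104) = 8*(-104) = -832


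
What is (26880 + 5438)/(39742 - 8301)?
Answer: 32318/31441 ≈ 1.0279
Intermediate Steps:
(26880 + 5438)/(39742 - 8301) = 32318/31441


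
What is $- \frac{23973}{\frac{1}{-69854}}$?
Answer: $1674609942$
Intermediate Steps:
$- \frac{23973}{\frac{1}{-69854}} = - \frac{23973}{- \frac{1}{69854}} = \left(-23973\right) \left(-69854\right) = 1674609942$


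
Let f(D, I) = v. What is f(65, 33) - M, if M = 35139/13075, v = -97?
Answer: -1303414/13075 ≈ -99.688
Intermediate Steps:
f(D, I) = -97
M = 35139/13075 (M = 35139*(1/13075) = 35139/13075 ≈ 2.6875)
f(65, 33) - M = -97 - 1*35139/13075 = -97 - 35139/13075 = -1303414/13075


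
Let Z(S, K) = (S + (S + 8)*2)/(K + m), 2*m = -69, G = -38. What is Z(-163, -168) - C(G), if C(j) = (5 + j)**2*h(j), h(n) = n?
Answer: 16760656/405 ≈ 41384.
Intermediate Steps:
m = -69/2 (m = (1/2)*(-69) = -69/2 ≈ -34.500)
Z(S, K) = (16 + 3*S)/(-69/2 + K) (Z(S, K) = (S + (S + 8)*2)/(K - 69/2) = (S + (8 + S)*2)/(-69/2 + K) = (S + (16 + 2*S))/(-69/2 + K) = (16 + 3*S)/(-69/2 + K))
C(j) = j*(5 + j)**2 (C(j) = (5 + j)**2*j = j*(5 + j)**2)
Z(-163, -168) - C(G) = 2*(16 + 3*(-163))/(-69 + 2*(-168)) - (-38)*(5 - 38)**2 = 2*(16 - 489)/(-69 - 336) - (-38)*(-33)**2 = 2*(-473)/(-405) - (-38)*1089 = 2*(-1/405)*(-473) - 1*(-41382) = 946/405 + 41382 = 16760656/405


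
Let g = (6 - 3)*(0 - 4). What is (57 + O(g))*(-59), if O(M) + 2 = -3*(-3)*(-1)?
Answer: -2714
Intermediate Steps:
g = -12 (g = 3*(-4) = -12)
O(M) = -11 (O(M) = -2 - 3*(-3)*(-1) = -2 + 9*(-1) = -2 - 9 = -11)
(57 + O(g))*(-59) = (57 - 11)*(-59) = 46*(-59) = -2714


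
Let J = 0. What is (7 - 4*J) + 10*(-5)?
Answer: -43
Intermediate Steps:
(7 - 4*J) + 10*(-5) = (7 - 4*0) + 10*(-5) = (7 + 0) - 50 = 7 - 50 = -43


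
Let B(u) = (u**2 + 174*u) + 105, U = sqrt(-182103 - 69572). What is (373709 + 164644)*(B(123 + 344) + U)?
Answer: 161210882556 + 2691765*I*sqrt(10067) ≈ 1.6121e+11 + 2.7008e+8*I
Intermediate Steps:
U = 5*I*sqrt(10067) (U = sqrt(-251675) = 5*I*sqrt(10067) ≈ 501.67*I)
B(u) = 105 + u**2 + 174*u
(373709 + 164644)*(B(123 + 344) + U) = (373709 + 164644)*((105 + (123 + 344)**2 + 174*(123 + 344)) + 5*I*sqrt(10067)) = 538353*((105 + 467**2 + 174*467) + 5*I*sqrt(10067)) = 538353*((105 + 218089 + 81258) + 5*I*sqrt(10067)) = 538353*(299452 + 5*I*sqrt(10067)) = 161210882556 + 2691765*I*sqrt(10067)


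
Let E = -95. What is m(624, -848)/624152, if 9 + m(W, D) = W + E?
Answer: 65/78019 ≈ 0.00083313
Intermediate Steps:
m(W, D) = -104 + W (m(W, D) = -9 + (W - 95) = -9 + (-95 + W) = -104 + W)
m(624, -848)/624152 = (-104 + 624)/624152 = 520*(1/624152) = 65/78019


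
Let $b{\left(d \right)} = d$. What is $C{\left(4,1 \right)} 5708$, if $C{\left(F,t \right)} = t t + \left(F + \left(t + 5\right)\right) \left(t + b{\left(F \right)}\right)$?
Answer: $291108$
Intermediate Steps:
$C{\left(F,t \right)} = t^{2} + \left(F + t\right) \left(5 + F + t\right)$ ($C{\left(F,t \right)} = t t + \left(F + \left(t + 5\right)\right) \left(t + F\right) = t^{2} + \left(F + \left(5 + t\right)\right) \left(F + t\right) = t^{2} + \left(5 + F + t\right) \left(F + t\right) = t^{2} + \left(F + t\right) \left(5 + F + t\right)$)
$C{\left(4,1 \right)} 5708 = \left(4^{2} + 2 \cdot 1^{2} + 5 \cdot 4 + 5 \cdot 1 + 2 \cdot 4 \cdot 1\right) 5708 = \left(16 + 2 \cdot 1 + 20 + 5 + 8\right) 5708 = \left(16 + 2 + 20 + 5 + 8\right) 5708 = 51 \cdot 5708 = 291108$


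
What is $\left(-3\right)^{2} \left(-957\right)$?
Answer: $-8613$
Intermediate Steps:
$\left(-3\right)^{2} \left(-957\right) = 9 \left(-957\right) = -8613$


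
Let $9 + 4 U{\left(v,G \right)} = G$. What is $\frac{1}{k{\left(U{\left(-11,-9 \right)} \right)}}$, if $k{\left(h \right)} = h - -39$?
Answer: $\frac{2}{69} \approx 0.028986$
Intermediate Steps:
$U{\left(v,G \right)} = - \frac{9}{4} + \frac{G}{4}$
$k{\left(h \right)} = 39 + h$ ($k{\left(h \right)} = h + 39 = 39 + h$)
$\frac{1}{k{\left(U{\left(-11,-9 \right)} \right)}} = \frac{1}{39 + \left(- \frac{9}{4} + \frac{1}{4} \left(-9\right)\right)} = \frac{1}{39 - \frac{9}{2}} = \frac{1}{\frac{69}{2}} = \frac{2}{69}$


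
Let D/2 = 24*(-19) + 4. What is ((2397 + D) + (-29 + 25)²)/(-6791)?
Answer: -1509/6791 ≈ -0.22221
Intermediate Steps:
D = -904 (D = 2*(24*(-19) + 4) = 2*(-456 + 4) = 2*(-452) = -904)
((2397 + D) + (-29 + 25)²)/(-6791) = ((2397 - 904) + (-29 + 25)²)/(-6791) = (1493 + (-4)²)*(-1/6791) = (1493 + 16)*(-1/6791) = 1509*(-1/6791) = -1509/6791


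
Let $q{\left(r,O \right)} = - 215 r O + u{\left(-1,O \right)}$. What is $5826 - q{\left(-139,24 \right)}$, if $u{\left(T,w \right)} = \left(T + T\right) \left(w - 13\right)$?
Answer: $-711392$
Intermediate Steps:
$u{\left(T,w \right)} = 2 T \left(-13 + w\right)$
$q{\left(r,O \right)} = 26 - 2 O - 215 O r$ ($q{\left(r,O \right)} = - 215 r O + 2 \left(-1\right) \left(-13 + O\right) = - 215 O r - \left(-26 + 2 O\right) = 26 - 2 O - 215 O r$)
$5826 - q{\left(-139,24 \right)} = 5826 - \left(26 - 48 - 5160 \left(-139\right)\right) = 5826 - \left(26 - 48 + 717240\right) = 5826 - 717218 = -711392$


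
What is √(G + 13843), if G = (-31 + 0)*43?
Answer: 3*√1390 ≈ 111.85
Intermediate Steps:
G = -1333 (G = -31*43 = -1333)
√(G + 13843) = √(-1333 + 13843) = √12510 = 3*√1390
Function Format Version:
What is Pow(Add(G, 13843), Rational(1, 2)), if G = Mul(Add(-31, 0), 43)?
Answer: Mul(3, Pow(1390, Rational(1, 2))) ≈ 111.85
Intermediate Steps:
G = -1333 (G = Mul(-31, 43) = -1333)
Pow(Add(G, 13843), Rational(1, 2)) = Pow(Add(-1333, 13843), Rational(1, 2)) = Pow(12510, Rational(1, 2)) = Mul(3, Pow(1390, Rational(1, 2)))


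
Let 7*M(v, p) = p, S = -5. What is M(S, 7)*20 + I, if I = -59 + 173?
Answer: 134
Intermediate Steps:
M(v, p) = p/7
I = 114
M(S, 7)*20 + I = ((⅐)*7)*20 + 114 = 1*20 + 114 = 20 + 114 = 134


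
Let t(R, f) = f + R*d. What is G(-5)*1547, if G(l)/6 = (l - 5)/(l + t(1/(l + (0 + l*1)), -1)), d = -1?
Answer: 928200/59 ≈ 15732.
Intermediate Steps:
t(R, f) = f - R (t(R, f) = f + R*(-1) = f - R)
G(l) = 6*(-5 + l)/(-1 + l - 1/(2*l)) (G(l) = 6*((l - 5)/(l + (-1 - 1/(l + (0 + l*1))))) = 6*((-5 + l)/(l + (-1 - 1/(l + (0 + l))))) = 6*((-5 + l)/(l + (-1 - 1/(l + l)))) = 6*((-5 + l)/(l + (-1 - 1/(2*l)))) = 6*((-5 + l)/(-1 + l - 1/(2*l))) = 6*(-5 + l)/(-1 + l - 1/(2*l)))
G(-5)*1547 = (12*(-5)*(-5 - 5)/(-1 - 2*(-5) + 2*(-5)²))*1547 = (12*(-5)*(-10)/(-1 + 10 + 2*25))*1547 = (12*(-5)*(-10)/(-1 + 10 + 50))*1547 = (12*(-5)*(-10)/59)*1547 = (12*(-5)*(1/59)*(-10))*1547 = (600/59)*1547 = 928200/59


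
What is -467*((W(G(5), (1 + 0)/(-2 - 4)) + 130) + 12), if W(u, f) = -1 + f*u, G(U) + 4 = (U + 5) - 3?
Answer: -131227/2 ≈ -65614.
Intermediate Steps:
G(U) = -2 + U (G(U) = -4 + ((U + 5) - 3) = -4 + ((5 + U) - 3) = -4 + (2 + U) = -2 + U)
-467*((W(G(5), (1 + 0)/(-2 - 4)) + 130) + 12) = -467*(((-1 + ((1 + 0)/(-2 - 4))*(-2 + 5)) + 130) + 12) = -467*(((-1 + (1/(-6))*3) + 130) + 12) = -467*(((-1 + (1*(-⅙))*3) + 130) + 12) = -467*(((-1 - ⅙*3) + 130) + 12) = -467*(((-1 - ½) + 130) + 12) = -467*((-3/2 + 130) + 12) = -467*(257/2 + 12) = -467*281/2 = -131227/2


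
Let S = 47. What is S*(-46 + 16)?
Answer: -1410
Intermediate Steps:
S*(-46 + 16) = 47*(-46 + 16) = 47*(-30) = -1410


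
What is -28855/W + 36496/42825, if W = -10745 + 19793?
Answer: -3469347/1484600 ≈ -2.3369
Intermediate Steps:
W = 9048
-28855/W + 36496/42825 = -28855/9048 + 36496/42825 = -28855*1/9048 + 36496*(1/42825) = -995/312 + 36496/42825 = -3469347/1484600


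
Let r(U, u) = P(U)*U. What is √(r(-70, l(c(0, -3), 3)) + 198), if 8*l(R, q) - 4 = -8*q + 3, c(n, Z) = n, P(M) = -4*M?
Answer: I*√19402 ≈ 139.29*I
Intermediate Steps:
l(R, q) = 7/8 - q (l(R, q) = ½ + (-8*q + 3)/8 = ½ + (3 - 8*q)/8 = ½ + (3/8 - q) = 7/8 - q)
r(U, u) = -4*U² (r(U, u) = (-4*U)*U = -4*U²)
√(r(-70, l(c(0, -3), 3)) + 198) = √(-4*(-70)² + 198) = √(-4*4900 + 198) = √(-19600 + 198) = √(-19402) = I*√19402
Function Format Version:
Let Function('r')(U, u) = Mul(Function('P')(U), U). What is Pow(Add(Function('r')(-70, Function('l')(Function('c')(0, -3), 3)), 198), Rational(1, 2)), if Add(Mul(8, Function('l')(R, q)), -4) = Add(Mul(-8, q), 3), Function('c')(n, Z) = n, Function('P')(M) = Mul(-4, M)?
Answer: Mul(I, Pow(19402, Rational(1, 2))) ≈ Mul(139.29, I)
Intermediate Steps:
Function('l')(R, q) = Add(Rational(7, 8), Mul(-1, q)) (Function('l')(R, q) = Add(Rational(1, 2), Mul(Rational(1, 8), Add(Mul(-8, q), 3))) = Add(Rational(1, 2), Mul(Rational(1, 8), Add(3, Mul(-8, q)))) = Add(Rational(1, 2), Add(Rational(3, 8), Mul(-1, q))) = Add(Rational(7, 8), Mul(-1, q)))
Function('r')(U, u) = Mul(-4, Pow(U, 2)) (Function('r')(U, u) = Mul(Mul(-4, U), U) = Mul(-4, Pow(U, 2)))
Pow(Add(Function('r')(-70, Function('l')(Function('c')(0, -3), 3)), 198), Rational(1, 2)) = Pow(Add(Mul(-4, Pow(-70, 2)), 198), Rational(1, 2)) = Pow(Add(Mul(-4, 4900), 198), Rational(1, 2)) = Pow(Add(-19600, 198), Rational(1, 2)) = Pow(-19402, Rational(1, 2)) = Mul(I, Pow(19402, Rational(1, 2)))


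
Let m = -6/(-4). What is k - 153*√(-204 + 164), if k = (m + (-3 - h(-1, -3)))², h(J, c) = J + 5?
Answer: 121/4 - 306*I*√10 ≈ 30.25 - 967.66*I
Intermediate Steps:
h(J, c) = 5 + J
m = 3/2 (m = -6*(-¼) = 3/2 ≈ 1.5000)
k = 121/4 (k = (3/2 + (-3 - (5 - 1)))² = (3/2 + (-3 - 1*4))² = (3/2 + (-3 - 4))² = (3/2 - 7)² = (-11/2)² = 121/4 ≈ 30.250)
k - 153*√(-204 + 164) = 121/4 - 153*√(-204 + 164) = 121/4 - 306*I*√10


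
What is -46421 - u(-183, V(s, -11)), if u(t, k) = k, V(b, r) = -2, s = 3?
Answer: -46419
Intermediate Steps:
-46421 - u(-183, V(s, -11)) = -46421 - 1*(-2) = -46421 + 2 = -46419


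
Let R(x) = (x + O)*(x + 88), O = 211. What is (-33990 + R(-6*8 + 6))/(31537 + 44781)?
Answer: -13108/38159 ≈ -0.34351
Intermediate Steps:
R(x) = (88 + x)*(211 + x) (R(x) = (x + 211)*(x + 88) = (211 + x)*(88 + x) = (88 + x)*(211 + x))
(-33990 + R(-6*8 + 6))/(31537 + 44781) = (-33990 + (18568 + (-6*8 + 6)**2 + 299*(-6*8 + 6)))/(31537 + 44781) = (-33990 + (18568 + (-48 + 6)**2 + 299*(-48 + 6)))/76318 = (-33990 + (18568 + (-42)**2 + 299*(-42)))*(1/76318) = (-33990 + (18568 + 1764 - 12558))*(1/76318) = (-33990 + 7774)*(1/76318) = -26216*1/76318 = -13108/38159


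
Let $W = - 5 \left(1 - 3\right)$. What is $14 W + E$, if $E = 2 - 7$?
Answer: $135$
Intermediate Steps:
$W = 10$ ($W = \left(-5\right) \left(-2\right) = 10$)
$E = -5$ ($E = 2 - 7 = -5$)
$14 W + E = 14 \cdot 10 - 5 = 140 - 5 = 135$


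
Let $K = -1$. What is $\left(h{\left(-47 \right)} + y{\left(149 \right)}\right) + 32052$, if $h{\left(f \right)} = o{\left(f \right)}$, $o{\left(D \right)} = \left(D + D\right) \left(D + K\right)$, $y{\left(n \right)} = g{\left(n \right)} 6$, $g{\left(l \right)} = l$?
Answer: $37458$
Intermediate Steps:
$y{\left(n \right)} = 6 n$ ($y{\left(n \right)} = n 6 = 6 n$)
$o{\left(D \right)} = 2 D \left(-1 + D\right)$ ($o{\left(D \right)} = \left(D + D\right) \left(D - 1\right) = 2 D \left(-1 + D\right)$)
$h{\left(f \right)} = 2 f \left(-1 + f\right)$
$\left(h{\left(-47 \right)} + y{\left(149 \right)}\right) + 32052 = \left(2 \left(-47\right) \left(-1 - 47\right) + 6 \cdot 149\right) + 32052 = \left(2 \left(-47\right) \left(-48\right) + 894\right) + 32052 = \left(4512 + 894\right) + 32052 = 5406 + 32052 = 37458$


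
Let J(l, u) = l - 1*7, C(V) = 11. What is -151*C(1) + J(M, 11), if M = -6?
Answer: -1674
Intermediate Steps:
J(l, u) = -7 + l (J(l, u) = l - 7 = -7 + l)
-151*C(1) + J(M, 11) = -151*11 + (-7 - 6) = -1661 - 13 = -1674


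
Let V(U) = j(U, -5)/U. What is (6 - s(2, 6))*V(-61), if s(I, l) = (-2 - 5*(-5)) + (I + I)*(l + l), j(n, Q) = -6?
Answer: -390/61 ≈ -6.3934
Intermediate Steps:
V(U) = -6/U
s(I, l) = 23 + 4*I*l (s(I, l) = (-2 + 25) + (2*I)*(2*l) = 23 + 4*I*l)
(6 - s(2, 6))*V(-61) = (6 - (23 + 4*2*6))*(-6/(-61)) = (6 - (23 + 48))*(-6*(-1/61)) = (6 - 1*71)*(6/61) = (6 - 71)*(6/61) = -65*6/61 = -390/61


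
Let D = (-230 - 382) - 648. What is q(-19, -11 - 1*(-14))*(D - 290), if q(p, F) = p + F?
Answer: 24800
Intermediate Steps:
q(p, F) = F + p
D = -1260 (D = -612 - 648 = -1260)
q(-19, -11 - 1*(-14))*(D - 290) = ((-11 - 1*(-14)) - 19)*(-1260 - 290) = ((-11 + 14) - 19)*(-1550) = (3 - 19)*(-1550) = -16*(-1550) = 24800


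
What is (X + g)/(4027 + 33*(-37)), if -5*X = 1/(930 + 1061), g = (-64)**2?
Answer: 40775679/27933730 ≈ 1.4597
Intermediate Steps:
g = 4096
X = -1/9955 (X = -1/(5*(930 + 1061)) = -1/5/1991 = -1/5*1/1991 = -1/9955 ≈ -0.00010045)
(X + g)/(4027 + 33*(-37)) = (-1/9955 + 4096)/(4027 + 33*(-37)) = 40775679/(9955*(4027 - 1221)) = (40775679/9955)/2806 = (40775679/9955)*(1/2806) = 40775679/27933730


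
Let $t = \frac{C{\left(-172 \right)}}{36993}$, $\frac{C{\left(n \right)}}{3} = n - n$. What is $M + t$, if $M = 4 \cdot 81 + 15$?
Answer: $339$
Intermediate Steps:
$C{\left(n \right)} = 0$ ($C{\left(n \right)} = 3 \left(n - n\right) = 3 \cdot 0 = 0$)
$M = 339$ ($M = 324 + 15 = 339$)
$t = 0$ ($t = \frac{0}{36993} = 0 \cdot \frac{1}{36993} = 0$)
$M + t = 339 + 0 = 339$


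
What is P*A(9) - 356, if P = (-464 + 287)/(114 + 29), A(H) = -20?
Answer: -47368/143 ≈ -331.24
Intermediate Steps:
P = -177/143 ≈ -1.2378
P*A(9) - 356 = -177/143*(-20) - 356 = 3540/143 - 356 = -47368/143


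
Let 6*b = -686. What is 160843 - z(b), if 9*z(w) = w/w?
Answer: 1447586/9 ≈ 1.6084e+5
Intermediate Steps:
b = -343/3 (b = (⅙)*(-686) = -343/3 ≈ -114.33)
z(w) = ⅑ (z(w) = (w/w)/9 = (⅑)*1 = ⅑)
160843 - z(b) = 160843 - 1*⅑ = 160843 - ⅑ = 1447586/9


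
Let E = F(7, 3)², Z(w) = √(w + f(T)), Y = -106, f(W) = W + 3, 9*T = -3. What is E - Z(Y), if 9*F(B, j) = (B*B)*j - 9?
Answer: 2116/9 - I*√930/3 ≈ 235.11 - 10.165*I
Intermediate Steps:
T = -⅓ (T = (⅑)*(-3) = -⅓ ≈ -0.33333)
F(B, j) = -1 + j*B²/9 (F(B, j) = ((B*B)*j - 9)/9 = (B²*j - 9)/9 = (j*B² - 9)/9 = (-9 + j*B²)/9 = -1 + j*B²/9)
f(W) = 3 + W
Z(w) = √(8/3 + w) (Z(w) = √(w + (3 - ⅓)) = √(w + 8/3) = √(8/3 + w))
E = 2116/9 (E = (-1 + (⅑)*3*7²)² = (-1 + (⅑)*3*49)² = (-1 + 49/3)² = (46/3)² = 2116/9 ≈ 235.11)
E - Z(Y) = 2116/9 - √(24 + 9*(-106))/3 = 2116/9 - √(24 - 954)/3 = 2116/9 - √(-930)/3 = 2116/9 - I*√930/3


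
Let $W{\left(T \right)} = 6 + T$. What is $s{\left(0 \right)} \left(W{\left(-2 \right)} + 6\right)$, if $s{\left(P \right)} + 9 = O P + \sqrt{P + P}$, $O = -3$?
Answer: $-90$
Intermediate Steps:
$s{\left(P \right)} = -9 - 3 P + \sqrt{2} \sqrt{P}$ ($s{\left(P \right)} = -9 - \left(- \sqrt{P + P} + 3 P\right) = -9 - \left(- \sqrt{2} \sqrt{P} + 3 P\right) = -9 + \left(- 3 P + \sqrt{2} \sqrt{P}\right) = -9 - 3 P + \sqrt{2} \sqrt{P}$)
$s{\left(0 \right)} \left(W{\left(-2 \right)} + 6\right) = \left(-9 - 0 + \sqrt{2} \sqrt{0}\right) \left(\left(6 - 2\right) + 6\right) = \left(-9 + 0 + \sqrt{2} \cdot 0\right) \left(4 + 6\right) = \left(-9 + 0 + 0\right) 10 = \left(-9\right) 10 = -90$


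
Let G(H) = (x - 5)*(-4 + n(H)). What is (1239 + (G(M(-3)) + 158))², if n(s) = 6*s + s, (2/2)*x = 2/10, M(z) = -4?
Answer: 60109009/25 ≈ 2.4044e+6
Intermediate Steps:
x = ⅕ (x = 2/10 = 2*(⅒) = ⅕ ≈ 0.20000)
n(s) = 7*s
G(H) = 96/5 - 168*H/5 (G(H) = (⅕ - 5)*(-4 + 7*H) = -24*(-4 + 7*H)/5 = 96/5 - 168*H/5)
(1239 + (G(M(-3)) + 158))² = (1239 + ((96/5 - 168/5*(-4)) + 158))² = (1239 + ((96/5 + 672/5) + 158))² = (1239 + (768/5 + 158))² = (1239 + 1558/5)² = (7753/5)² = 60109009/25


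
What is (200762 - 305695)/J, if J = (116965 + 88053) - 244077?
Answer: 104933/39059 ≈ 2.6865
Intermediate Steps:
J = -39059 (J = 205018 - 244077 = -39059)
(200762 - 305695)/J = (200762 - 305695)/(-39059) = -104933*(-1/39059) = 104933/39059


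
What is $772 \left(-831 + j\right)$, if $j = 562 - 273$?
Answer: $-418424$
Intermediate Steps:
$j = 289$
$772 \left(-831 + j\right) = 772 \left(-831 + 289\right) = 772 \left(-542\right) = -418424$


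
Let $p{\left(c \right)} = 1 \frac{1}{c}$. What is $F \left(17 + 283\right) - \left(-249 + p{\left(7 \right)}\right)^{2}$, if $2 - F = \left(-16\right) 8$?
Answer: $- \frac{1123564}{49} \approx -22930.0$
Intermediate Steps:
$p{\left(c \right)} = \frac{1}{c}$
$F = 130$ ($F = 2 - \left(-16\right) 8 = 2 - -128 = 2 + 128 = 130$)
$F \left(17 + 283\right) - \left(-249 + p{\left(7 \right)}\right)^{2} = 130 \left(17 + 283\right) - \left(-249 + \frac{1}{7}\right)^{2} = 130 \cdot 300 - \left(-249 + \frac{1}{7}\right)^{2} = 39000 - \left(- \frac{1742}{7}\right)^{2} = 39000 - \frac{3034564}{49} = - \frac{1123564}{49}$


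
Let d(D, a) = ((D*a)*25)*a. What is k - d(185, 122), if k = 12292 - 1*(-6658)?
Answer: -68819550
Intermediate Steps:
k = 18950 (k = 12292 + 6658 = 18950)
d(D, a) = 25*D*a² (d(D, a) = (25*D*a)*a = 25*D*a²)
k - d(185, 122) = 18950 - 25*185*122² = 18950 - 25*185*14884 = 18950 - 1*68838500 = 18950 - 68838500 = -68819550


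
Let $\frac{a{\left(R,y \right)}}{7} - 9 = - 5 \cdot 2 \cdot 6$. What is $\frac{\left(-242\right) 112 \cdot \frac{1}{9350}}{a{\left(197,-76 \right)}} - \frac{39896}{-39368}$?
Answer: $\frac{108959321}{106662675} \approx 1.0215$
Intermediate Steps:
$a{\left(R,y \right)} = -357$ ($a{\left(R,y \right)} = 63 + 7 \left(- 5 \cdot 2 \cdot 6\right) = 63 + 7 \left(\left(-5\right) 12\right) = 63 + 7 \left(-60\right) = 63 - 420 = -357$)
$\frac{\left(-242\right) 112 \cdot \frac{1}{9350}}{a{\left(197,-76 \right)}} - \frac{39896}{-39368} = \frac{\left(-242\right) 112 \cdot \frac{1}{9350}}{-357} - \frac{39896}{-39368} = \left(-27104\right) \frac{1}{9350} \left(- \frac{1}{357}\right) - - \frac{4987}{4921} = \left(- \frac{1232}{425}\right) \left(- \frac{1}{357}\right) + \frac{4987}{4921} = \frac{176}{21675} + \frac{4987}{4921} = \frac{108959321}{106662675}$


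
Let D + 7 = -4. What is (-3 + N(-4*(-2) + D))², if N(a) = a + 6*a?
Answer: 576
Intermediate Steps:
D = -11 (D = -7 - 4 = -11)
N(a) = 7*a
(-3 + N(-4*(-2) + D))² = (-3 + 7*(-4*(-2) - 11))² = (-3 + 7*(8 - 11))² = (-3 + 7*(-3))² = (-3 - 21)² = (-24)² = 576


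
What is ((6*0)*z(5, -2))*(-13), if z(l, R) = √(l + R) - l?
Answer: 0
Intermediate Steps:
z(l, R) = √(R + l) - l
((6*0)*z(5, -2))*(-13) = ((6*0)*(√(-2 + 5) - 1*5))*(-13) = (0*(√3 - 5))*(-13) = (0*(-5 + √3))*(-13) = 0*(-13) = 0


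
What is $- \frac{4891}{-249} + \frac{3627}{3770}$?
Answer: $\frac{1487861}{72210} \approx 20.605$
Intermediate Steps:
$- \frac{4891}{-249} + \frac{3627}{3770} = \left(-4891\right) \left(- \frac{1}{249}\right) + 3627 \cdot \frac{1}{3770} = \frac{4891}{249} + \frac{279}{290} = \frac{1487861}{72210}$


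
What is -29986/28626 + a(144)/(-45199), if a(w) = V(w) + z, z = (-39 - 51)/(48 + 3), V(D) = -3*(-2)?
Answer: -11521396855/10997865879 ≈ -1.0476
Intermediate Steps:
V(D) = 6
z = -30/17 (z = -90/51 = -90*1/51 = -30/17 ≈ -1.7647)
a(w) = 72/17 (a(w) = 6 - 30/17 = 72/17)
-29986/28626 + a(144)/(-45199) = -29986/28626 + (72/17)/(-45199) = -29986*1/28626 + (72/17)*(-1/45199) = -14993/14313 - 72/768383 = -11521396855/10997865879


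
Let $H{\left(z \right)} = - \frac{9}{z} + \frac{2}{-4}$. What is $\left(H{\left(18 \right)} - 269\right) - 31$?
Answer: $-301$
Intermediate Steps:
$H{\left(z \right)} = - \frac{1}{2} - \frac{9}{z}$ ($H{\left(z \right)} = - \frac{9}{z} + 2 \left(- \frac{1}{4}\right) = - \frac{9}{z} - \frac{1}{2} = - \frac{1}{2} - \frac{9}{z}$)
$\left(H{\left(18 \right)} - 269\right) - 31 = \left(\frac{-18 - 18}{2 \cdot 18} - 269\right) - 31 = \left(\frac{1}{2} \cdot \frac{1}{18} \left(-18 - 18\right) - 269\right) - 31 = \left(\frac{1}{2} \cdot \frac{1}{18} \left(-36\right) - 269\right) - 31 = \left(-1 - 269\right) - 31 = -270 - 31 = -301$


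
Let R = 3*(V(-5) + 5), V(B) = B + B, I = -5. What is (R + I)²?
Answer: 400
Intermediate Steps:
V(B) = 2*B
R = -15 (R = 3*(2*(-5) + 5) = 3*(-10 + 5) = 3*(-5) = -15)
(R + I)² = (-15 - 5)² = (-20)² = 400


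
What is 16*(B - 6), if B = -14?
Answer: -320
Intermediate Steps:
16*(B - 6) = 16*(-14 - 6) = 16*(-20) = -320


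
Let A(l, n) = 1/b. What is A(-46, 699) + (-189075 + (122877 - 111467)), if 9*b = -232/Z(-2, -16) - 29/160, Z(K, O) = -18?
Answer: -3251078875/18299 ≈ -1.7766e+5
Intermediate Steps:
b = 18299/12960 (b = (-232/(-18) - 29/160)/9 = (-232*(-1/18) - 29*1/160)/9 = (116/9 - 29/160)/9 = (1/9)*(18299/1440) = 18299/12960 ≈ 1.4120)
A(l, n) = 12960/18299 (A(l, n) = 1/(18299/12960) = 12960/18299)
A(-46, 699) + (-189075 + (122877 - 111467)) = 12960/18299 + (-189075 + (122877 - 111467)) = 12960/18299 + (-189075 + 11410) = 12960/18299 - 177665 = -3251078875/18299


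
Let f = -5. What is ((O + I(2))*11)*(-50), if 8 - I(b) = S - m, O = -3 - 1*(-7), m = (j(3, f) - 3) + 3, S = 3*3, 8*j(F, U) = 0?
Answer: -1650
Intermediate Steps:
j(F, U) = 0 (j(F, U) = (⅛)*0 = 0)
S = 9
m = 0 (m = (0 - 3) + 3 = -3 + 3 = 0)
O = 4 (O = -3 + 7 = 4)
I(b) = -1 (I(b) = 8 - (9 - 1*0) = 8 - (9 + 0) = 8 - 1*9 = 8 - 9 = -1)
((O + I(2))*11)*(-50) = ((4 - 1)*11)*(-50) = (3*11)*(-50) = 33*(-50) = -1650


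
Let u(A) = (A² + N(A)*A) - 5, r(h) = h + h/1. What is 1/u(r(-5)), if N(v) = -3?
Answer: 1/125 ≈ 0.0080000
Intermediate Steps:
r(h) = 2*h (r(h) = h + h*1 = h + h = 2*h)
u(A) = -5 + A² - 3*A (u(A) = (A² - 3*A) - 5 = -5 + A² - 3*A)
1/u(r(-5)) = 1/(-5 + (2*(-5))² - 6*(-5)) = 1/(-5 + (-10)² - 3*(-10)) = 1/(-5 + 100 + 30) = 1/125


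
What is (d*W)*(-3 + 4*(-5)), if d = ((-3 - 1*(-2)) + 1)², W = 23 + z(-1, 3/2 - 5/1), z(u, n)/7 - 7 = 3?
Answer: 0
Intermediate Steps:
z(u, n) = 70 (z(u, n) = 49 + 7*3 = 49 + 21 = 70)
W = 93 (W = 23 + 70 = 93)
d = 0 (d = ((-3 + 2) + 1)² = (-1 + 1)² = 0² = 0)
(d*W)*(-3 + 4*(-5)) = (0*93)*(-3 + 4*(-5)) = 0*(-3 - 20) = 0*(-23) = 0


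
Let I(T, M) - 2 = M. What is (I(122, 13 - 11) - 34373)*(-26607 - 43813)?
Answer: 2420264980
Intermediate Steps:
I(T, M) = 2 + M
(I(122, 13 - 11) - 34373)*(-26607 - 43813) = ((2 + (13 - 11)) - 34373)*(-26607 - 43813) = ((2 + 2) - 34373)*(-70420) = (4 - 34373)*(-70420) = -34369*(-70420) = 2420264980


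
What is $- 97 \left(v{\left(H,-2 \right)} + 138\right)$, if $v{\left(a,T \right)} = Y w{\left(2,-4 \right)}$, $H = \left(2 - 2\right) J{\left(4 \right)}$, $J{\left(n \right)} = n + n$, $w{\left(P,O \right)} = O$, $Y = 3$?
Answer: $-12222$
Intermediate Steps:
$J{\left(n \right)} = 2 n$
$H = 0$ ($H = \left(2 - 2\right) 2 \cdot 4 = 0 \cdot 8 = 0$)
$v{\left(a,T \right)} = -12$ ($v{\left(a,T \right)} = 3 \left(-4\right) = -12$)
$- 97 \left(v{\left(H,-2 \right)} + 138\right) = - 97 \left(-12 + 138\right) = \left(-97\right) 126 = -12222$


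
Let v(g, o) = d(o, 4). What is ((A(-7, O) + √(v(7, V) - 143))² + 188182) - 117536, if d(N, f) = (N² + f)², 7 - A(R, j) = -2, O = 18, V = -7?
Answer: 73393 + 18*√2666 ≈ 74322.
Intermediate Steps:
A(R, j) = 9 (A(R, j) = 7 - 1*(-2) = 7 + 2 = 9)
d(N, f) = (f + N²)²
v(g, o) = (4 + o²)²
((A(-7, O) + √(v(7, V) - 143))² + 188182) - 117536 = ((9 + √((4 + (-7)²)² - 143))² + 188182) - 117536 = ((9 + √((4 + 49)² - 143))² + 188182) - 117536 = ((9 + √(53² - 143))² + 188182) - 117536 = ((9 + √(2809 - 143))² + 188182) - 117536 = ((9 + √2666)² + 188182) - 117536 = (188182 + (9 + √2666)²) - 117536 = 70646 + (9 + √2666)²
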